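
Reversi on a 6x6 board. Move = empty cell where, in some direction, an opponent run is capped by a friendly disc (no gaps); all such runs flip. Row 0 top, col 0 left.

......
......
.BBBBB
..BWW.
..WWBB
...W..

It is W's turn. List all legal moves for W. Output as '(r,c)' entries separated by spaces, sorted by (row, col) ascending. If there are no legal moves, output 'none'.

Answer: (1,0) (1,1) (1,2) (1,3) (1,4) (1,5) (3,1) (3,5) (5,4) (5,5)

Derivation:
(1,0): flips 2 -> legal
(1,1): flips 1 -> legal
(1,2): flips 3 -> legal
(1,3): flips 1 -> legal
(1,4): flips 1 -> legal
(1,5): flips 1 -> legal
(2,0): no bracket -> illegal
(3,0): no bracket -> illegal
(3,1): flips 1 -> legal
(3,5): flips 1 -> legal
(4,1): no bracket -> illegal
(5,4): flips 1 -> legal
(5,5): flips 1 -> legal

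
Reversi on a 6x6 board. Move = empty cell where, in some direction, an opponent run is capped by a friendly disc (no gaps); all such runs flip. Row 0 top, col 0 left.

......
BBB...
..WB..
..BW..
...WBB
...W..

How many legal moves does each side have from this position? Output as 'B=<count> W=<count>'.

Answer: B=4 W=9

Derivation:
-- B to move --
(1,3): no bracket -> illegal
(2,1): flips 1 -> legal
(2,4): no bracket -> illegal
(3,1): no bracket -> illegal
(3,4): flips 1 -> legal
(4,2): flips 1 -> legal
(5,2): no bracket -> illegal
(5,4): flips 1 -> legal
B mobility = 4
-- W to move --
(0,0): flips 1 -> legal
(0,1): no bracket -> illegal
(0,2): flips 1 -> legal
(0,3): no bracket -> illegal
(1,3): flips 1 -> legal
(1,4): no bracket -> illegal
(2,0): no bracket -> illegal
(2,1): flips 1 -> legal
(2,4): flips 1 -> legal
(3,1): flips 1 -> legal
(3,4): no bracket -> illegal
(3,5): flips 1 -> legal
(4,1): no bracket -> illegal
(4,2): flips 1 -> legal
(5,4): no bracket -> illegal
(5,5): flips 1 -> legal
W mobility = 9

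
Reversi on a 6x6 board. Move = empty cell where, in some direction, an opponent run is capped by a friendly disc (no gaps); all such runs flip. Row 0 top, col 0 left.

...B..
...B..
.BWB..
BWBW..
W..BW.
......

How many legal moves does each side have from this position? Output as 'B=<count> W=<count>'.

-- B to move --
(1,1): no bracket -> illegal
(1,2): flips 1 -> legal
(2,0): no bracket -> illegal
(2,4): no bracket -> illegal
(3,4): flips 1 -> legal
(3,5): no bracket -> illegal
(4,1): flips 1 -> legal
(4,2): no bracket -> illegal
(4,5): flips 1 -> legal
(5,0): flips 1 -> legal
(5,1): no bracket -> illegal
(5,3): no bracket -> illegal
(5,4): no bracket -> illegal
(5,5): no bracket -> illegal
B mobility = 5
-- W to move --
(0,2): no bracket -> illegal
(0,4): flips 1 -> legal
(1,0): no bracket -> illegal
(1,1): flips 1 -> legal
(1,2): no bracket -> illegal
(1,4): no bracket -> illegal
(2,0): flips 2 -> legal
(2,4): flips 1 -> legal
(3,4): no bracket -> illegal
(4,1): no bracket -> illegal
(4,2): flips 2 -> legal
(5,2): no bracket -> illegal
(5,3): flips 1 -> legal
(5,4): no bracket -> illegal
W mobility = 6

Answer: B=5 W=6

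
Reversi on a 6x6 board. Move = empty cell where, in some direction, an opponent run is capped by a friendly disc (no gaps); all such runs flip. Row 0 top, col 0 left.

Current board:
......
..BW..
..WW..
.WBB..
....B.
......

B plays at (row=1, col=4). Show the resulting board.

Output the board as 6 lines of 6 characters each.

Answer: ......
..BBB.
..WB..
.WBB..
....B.
......

Derivation:
Place B at (1,4); scan 8 dirs for brackets.
Dir NW: first cell '.' (not opp) -> no flip
Dir N: first cell '.' (not opp) -> no flip
Dir NE: first cell '.' (not opp) -> no flip
Dir W: opp run (1,3) capped by B -> flip
Dir E: first cell '.' (not opp) -> no flip
Dir SW: opp run (2,3) capped by B -> flip
Dir S: first cell '.' (not opp) -> no flip
Dir SE: first cell '.' (not opp) -> no flip
All flips: (1,3) (2,3)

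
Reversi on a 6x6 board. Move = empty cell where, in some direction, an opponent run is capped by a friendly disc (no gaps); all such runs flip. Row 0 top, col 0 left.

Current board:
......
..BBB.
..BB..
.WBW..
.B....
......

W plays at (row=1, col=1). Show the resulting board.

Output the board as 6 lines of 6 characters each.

Answer: ......
.WBBB.
..WB..
.WBW..
.B....
......

Derivation:
Place W at (1,1); scan 8 dirs for brackets.
Dir NW: first cell '.' (not opp) -> no flip
Dir N: first cell '.' (not opp) -> no flip
Dir NE: first cell '.' (not opp) -> no flip
Dir W: first cell '.' (not opp) -> no flip
Dir E: opp run (1,2) (1,3) (1,4), next='.' -> no flip
Dir SW: first cell '.' (not opp) -> no flip
Dir S: first cell '.' (not opp) -> no flip
Dir SE: opp run (2,2) capped by W -> flip
All flips: (2,2)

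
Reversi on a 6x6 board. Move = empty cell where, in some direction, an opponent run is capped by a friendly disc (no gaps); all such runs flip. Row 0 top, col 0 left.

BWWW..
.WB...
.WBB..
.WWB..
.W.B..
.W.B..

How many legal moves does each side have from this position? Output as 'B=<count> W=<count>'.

Answer: B=7 W=6

Derivation:
-- B to move --
(0,4): flips 3 -> legal
(1,0): flips 3 -> legal
(1,3): no bracket -> illegal
(1,4): no bracket -> illegal
(2,0): flips 1 -> legal
(3,0): flips 3 -> legal
(4,0): flips 1 -> legal
(4,2): flips 1 -> legal
(5,0): flips 2 -> legal
(5,2): no bracket -> illegal
B mobility = 7
-- W to move --
(1,0): no bracket -> illegal
(1,3): flips 2 -> legal
(1,4): flips 1 -> legal
(2,4): flips 2 -> legal
(3,4): flips 3 -> legal
(4,2): no bracket -> illegal
(4,4): flips 2 -> legal
(5,2): no bracket -> illegal
(5,4): flips 1 -> legal
W mobility = 6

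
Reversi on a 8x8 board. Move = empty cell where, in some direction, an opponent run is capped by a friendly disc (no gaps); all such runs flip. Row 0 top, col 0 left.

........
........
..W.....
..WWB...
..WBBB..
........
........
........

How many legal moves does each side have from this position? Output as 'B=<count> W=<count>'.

Answer: B=5 W=5

Derivation:
-- B to move --
(1,1): flips 2 -> legal
(1,2): no bracket -> illegal
(1,3): no bracket -> illegal
(2,1): flips 1 -> legal
(2,3): flips 1 -> legal
(2,4): no bracket -> illegal
(3,1): flips 2 -> legal
(4,1): flips 1 -> legal
(5,1): no bracket -> illegal
(5,2): no bracket -> illegal
(5,3): no bracket -> illegal
B mobility = 5
-- W to move --
(2,3): no bracket -> illegal
(2,4): no bracket -> illegal
(2,5): no bracket -> illegal
(3,5): flips 1 -> legal
(3,6): no bracket -> illegal
(4,6): flips 3 -> legal
(5,2): no bracket -> illegal
(5,3): flips 1 -> legal
(5,4): flips 1 -> legal
(5,5): flips 1 -> legal
(5,6): no bracket -> illegal
W mobility = 5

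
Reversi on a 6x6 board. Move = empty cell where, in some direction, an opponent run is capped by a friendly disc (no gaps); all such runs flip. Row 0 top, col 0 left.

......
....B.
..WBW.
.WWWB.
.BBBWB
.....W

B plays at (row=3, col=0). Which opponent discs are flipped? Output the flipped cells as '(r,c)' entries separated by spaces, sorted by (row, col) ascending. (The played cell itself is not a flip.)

Answer: (3,1) (3,2) (3,3)

Derivation:
Dir NW: edge -> no flip
Dir N: first cell '.' (not opp) -> no flip
Dir NE: first cell '.' (not opp) -> no flip
Dir W: edge -> no flip
Dir E: opp run (3,1) (3,2) (3,3) capped by B -> flip
Dir SW: edge -> no flip
Dir S: first cell '.' (not opp) -> no flip
Dir SE: first cell 'B' (not opp) -> no flip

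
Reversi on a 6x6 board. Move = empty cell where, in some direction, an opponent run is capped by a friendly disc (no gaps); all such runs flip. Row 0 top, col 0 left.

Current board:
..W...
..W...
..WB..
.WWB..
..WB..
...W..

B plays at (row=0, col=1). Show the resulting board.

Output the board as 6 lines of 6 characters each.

Answer: .BW...
..B...
..WB..
.WWB..
..WB..
...W..

Derivation:
Place B at (0,1); scan 8 dirs for brackets.
Dir NW: edge -> no flip
Dir N: edge -> no flip
Dir NE: edge -> no flip
Dir W: first cell '.' (not opp) -> no flip
Dir E: opp run (0,2), next='.' -> no flip
Dir SW: first cell '.' (not opp) -> no flip
Dir S: first cell '.' (not opp) -> no flip
Dir SE: opp run (1,2) capped by B -> flip
All flips: (1,2)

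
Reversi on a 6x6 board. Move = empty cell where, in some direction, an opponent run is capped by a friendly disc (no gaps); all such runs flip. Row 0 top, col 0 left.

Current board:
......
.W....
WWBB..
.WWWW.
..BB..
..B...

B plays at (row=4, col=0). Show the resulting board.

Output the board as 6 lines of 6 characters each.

Answer: ......
.W....
WWBB..
.BWWW.
B.BB..
..B...

Derivation:
Place B at (4,0); scan 8 dirs for brackets.
Dir NW: edge -> no flip
Dir N: first cell '.' (not opp) -> no flip
Dir NE: opp run (3,1) capped by B -> flip
Dir W: edge -> no flip
Dir E: first cell '.' (not opp) -> no flip
Dir SW: edge -> no flip
Dir S: first cell '.' (not opp) -> no flip
Dir SE: first cell '.' (not opp) -> no flip
All flips: (3,1)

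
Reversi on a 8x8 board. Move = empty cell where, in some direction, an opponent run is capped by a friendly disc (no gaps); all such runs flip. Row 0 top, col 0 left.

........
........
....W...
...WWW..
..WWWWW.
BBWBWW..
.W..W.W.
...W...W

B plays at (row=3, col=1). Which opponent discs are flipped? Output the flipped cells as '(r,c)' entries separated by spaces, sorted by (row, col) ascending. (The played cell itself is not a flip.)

Dir NW: first cell '.' (not opp) -> no flip
Dir N: first cell '.' (not opp) -> no flip
Dir NE: first cell '.' (not opp) -> no flip
Dir W: first cell '.' (not opp) -> no flip
Dir E: first cell '.' (not opp) -> no flip
Dir SW: first cell '.' (not opp) -> no flip
Dir S: first cell '.' (not opp) -> no flip
Dir SE: opp run (4,2) capped by B -> flip

Answer: (4,2)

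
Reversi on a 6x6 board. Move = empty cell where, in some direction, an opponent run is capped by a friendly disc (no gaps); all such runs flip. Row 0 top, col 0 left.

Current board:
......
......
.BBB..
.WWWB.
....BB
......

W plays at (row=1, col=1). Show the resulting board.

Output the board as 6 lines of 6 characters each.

Answer: ......
.W....
.WWB..
.WWWB.
....BB
......

Derivation:
Place W at (1,1); scan 8 dirs for brackets.
Dir NW: first cell '.' (not opp) -> no flip
Dir N: first cell '.' (not opp) -> no flip
Dir NE: first cell '.' (not opp) -> no flip
Dir W: first cell '.' (not opp) -> no flip
Dir E: first cell '.' (not opp) -> no flip
Dir SW: first cell '.' (not opp) -> no flip
Dir S: opp run (2,1) capped by W -> flip
Dir SE: opp run (2,2) capped by W -> flip
All flips: (2,1) (2,2)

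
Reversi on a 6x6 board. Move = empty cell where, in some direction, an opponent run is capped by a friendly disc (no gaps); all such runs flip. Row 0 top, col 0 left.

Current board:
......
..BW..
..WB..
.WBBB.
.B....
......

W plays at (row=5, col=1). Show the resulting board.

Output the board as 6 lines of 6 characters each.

Answer: ......
..BW..
..WB..
.WBBB.
.W....
.W....

Derivation:
Place W at (5,1); scan 8 dirs for brackets.
Dir NW: first cell '.' (not opp) -> no flip
Dir N: opp run (4,1) capped by W -> flip
Dir NE: first cell '.' (not opp) -> no flip
Dir W: first cell '.' (not opp) -> no flip
Dir E: first cell '.' (not opp) -> no flip
Dir SW: edge -> no flip
Dir S: edge -> no flip
Dir SE: edge -> no flip
All flips: (4,1)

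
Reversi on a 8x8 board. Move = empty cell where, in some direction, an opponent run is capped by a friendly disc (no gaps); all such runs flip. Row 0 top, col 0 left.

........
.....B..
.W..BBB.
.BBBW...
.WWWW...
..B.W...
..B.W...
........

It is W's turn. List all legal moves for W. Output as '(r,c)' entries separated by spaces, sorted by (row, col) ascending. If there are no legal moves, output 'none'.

(0,4): no bracket -> illegal
(0,5): no bracket -> illegal
(0,6): flips 3 -> legal
(1,3): no bracket -> illegal
(1,4): flips 1 -> legal
(1,6): flips 1 -> legal
(1,7): no bracket -> illegal
(2,0): flips 1 -> legal
(2,2): flips 2 -> legal
(2,3): flips 2 -> legal
(2,7): no bracket -> illegal
(3,0): flips 3 -> legal
(3,5): no bracket -> illegal
(3,6): no bracket -> illegal
(3,7): no bracket -> illegal
(4,0): no bracket -> illegal
(5,1): no bracket -> illegal
(5,3): no bracket -> illegal
(6,1): flips 1 -> legal
(6,3): flips 1 -> legal
(7,1): no bracket -> illegal
(7,2): flips 2 -> legal
(7,3): no bracket -> illegal

Answer: (0,6) (1,4) (1,6) (2,0) (2,2) (2,3) (3,0) (6,1) (6,3) (7,2)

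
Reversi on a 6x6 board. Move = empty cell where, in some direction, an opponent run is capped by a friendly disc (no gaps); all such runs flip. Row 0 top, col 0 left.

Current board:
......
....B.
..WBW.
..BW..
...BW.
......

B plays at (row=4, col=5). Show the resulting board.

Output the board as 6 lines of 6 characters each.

Place B at (4,5); scan 8 dirs for brackets.
Dir NW: first cell '.' (not opp) -> no flip
Dir N: first cell '.' (not opp) -> no flip
Dir NE: edge -> no flip
Dir W: opp run (4,4) capped by B -> flip
Dir E: edge -> no flip
Dir SW: first cell '.' (not opp) -> no flip
Dir S: first cell '.' (not opp) -> no flip
Dir SE: edge -> no flip
All flips: (4,4)

Answer: ......
....B.
..WBW.
..BW..
...BBB
......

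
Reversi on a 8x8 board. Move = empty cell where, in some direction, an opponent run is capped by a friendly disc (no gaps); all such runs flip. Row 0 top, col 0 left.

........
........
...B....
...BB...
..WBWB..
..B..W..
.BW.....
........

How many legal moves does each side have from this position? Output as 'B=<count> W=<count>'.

Answer: B=8 W=5

Derivation:
-- B to move --
(3,1): no bracket -> illegal
(3,2): flips 1 -> legal
(3,5): no bracket -> illegal
(4,1): flips 1 -> legal
(4,6): no bracket -> illegal
(5,1): flips 1 -> legal
(5,3): no bracket -> illegal
(5,4): flips 1 -> legal
(5,6): no bracket -> illegal
(6,3): flips 1 -> legal
(6,4): no bracket -> illegal
(6,5): flips 1 -> legal
(6,6): flips 2 -> legal
(7,1): no bracket -> illegal
(7,2): flips 1 -> legal
(7,3): no bracket -> illegal
B mobility = 8
-- W to move --
(1,2): no bracket -> illegal
(1,3): no bracket -> illegal
(1,4): no bracket -> illegal
(2,2): flips 1 -> legal
(2,4): flips 2 -> legal
(2,5): no bracket -> illegal
(3,2): no bracket -> illegal
(3,5): flips 1 -> legal
(3,6): no bracket -> illegal
(4,1): no bracket -> illegal
(4,6): flips 1 -> legal
(5,0): no bracket -> illegal
(5,1): no bracket -> illegal
(5,3): no bracket -> illegal
(5,4): no bracket -> illegal
(5,6): no bracket -> illegal
(6,0): flips 1 -> legal
(6,3): no bracket -> illegal
(7,0): no bracket -> illegal
(7,1): no bracket -> illegal
(7,2): no bracket -> illegal
W mobility = 5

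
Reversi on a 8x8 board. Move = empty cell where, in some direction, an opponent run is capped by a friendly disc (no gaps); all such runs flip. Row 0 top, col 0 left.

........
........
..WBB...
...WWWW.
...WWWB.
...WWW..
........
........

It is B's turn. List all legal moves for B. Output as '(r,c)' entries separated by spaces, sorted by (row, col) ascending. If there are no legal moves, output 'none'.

(1,1): no bracket -> illegal
(1,2): no bracket -> illegal
(1,3): no bracket -> illegal
(2,1): flips 1 -> legal
(2,5): no bracket -> illegal
(2,6): flips 1 -> legal
(2,7): no bracket -> illegal
(3,1): no bracket -> illegal
(3,2): no bracket -> illegal
(3,7): no bracket -> illegal
(4,2): flips 4 -> legal
(4,7): no bracket -> illegal
(5,2): no bracket -> illegal
(5,6): flips 2 -> legal
(6,2): no bracket -> illegal
(6,3): flips 3 -> legal
(6,4): flips 4 -> legal
(6,5): no bracket -> illegal
(6,6): no bracket -> illegal

Answer: (2,1) (2,6) (4,2) (5,6) (6,3) (6,4)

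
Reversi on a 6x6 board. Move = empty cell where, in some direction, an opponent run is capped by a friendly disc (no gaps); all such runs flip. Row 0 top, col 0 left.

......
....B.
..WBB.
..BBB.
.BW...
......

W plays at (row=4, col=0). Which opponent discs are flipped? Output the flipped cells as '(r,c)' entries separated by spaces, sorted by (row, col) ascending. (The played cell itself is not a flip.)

Answer: (4,1)

Derivation:
Dir NW: edge -> no flip
Dir N: first cell '.' (not opp) -> no flip
Dir NE: first cell '.' (not opp) -> no flip
Dir W: edge -> no flip
Dir E: opp run (4,1) capped by W -> flip
Dir SW: edge -> no flip
Dir S: first cell '.' (not opp) -> no flip
Dir SE: first cell '.' (not opp) -> no flip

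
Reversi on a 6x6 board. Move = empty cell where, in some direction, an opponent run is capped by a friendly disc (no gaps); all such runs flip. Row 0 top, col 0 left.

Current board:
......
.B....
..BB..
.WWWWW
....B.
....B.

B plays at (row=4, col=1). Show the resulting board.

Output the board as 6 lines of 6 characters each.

Place B at (4,1); scan 8 dirs for brackets.
Dir NW: first cell '.' (not opp) -> no flip
Dir N: opp run (3,1), next='.' -> no flip
Dir NE: opp run (3,2) capped by B -> flip
Dir W: first cell '.' (not opp) -> no flip
Dir E: first cell '.' (not opp) -> no flip
Dir SW: first cell '.' (not opp) -> no flip
Dir S: first cell '.' (not opp) -> no flip
Dir SE: first cell '.' (not opp) -> no flip
All flips: (3,2)

Answer: ......
.B....
..BB..
.WBWWW
.B..B.
....B.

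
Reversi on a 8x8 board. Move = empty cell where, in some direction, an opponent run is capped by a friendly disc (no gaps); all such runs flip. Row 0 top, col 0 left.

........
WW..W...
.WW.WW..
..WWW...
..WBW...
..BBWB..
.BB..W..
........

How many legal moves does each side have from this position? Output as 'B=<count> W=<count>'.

Answer: B=10 W=9

Derivation:
-- B to move --
(0,0): flips 4 -> legal
(0,1): no bracket -> illegal
(0,2): no bracket -> illegal
(0,3): no bracket -> illegal
(0,4): no bracket -> illegal
(0,5): no bracket -> illegal
(1,2): flips 3 -> legal
(1,3): no bracket -> illegal
(1,5): no bracket -> illegal
(1,6): flips 2 -> legal
(2,0): no bracket -> illegal
(2,3): flips 1 -> legal
(2,6): no bracket -> illegal
(3,0): no bracket -> illegal
(3,1): flips 1 -> legal
(3,5): flips 1 -> legal
(3,6): no bracket -> illegal
(4,1): flips 1 -> legal
(4,5): flips 1 -> legal
(5,1): no bracket -> illegal
(5,6): no bracket -> illegal
(6,3): no bracket -> illegal
(6,4): no bracket -> illegal
(6,6): no bracket -> illegal
(7,4): no bracket -> illegal
(7,5): flips 1 -> legal
(7,6): flips 2 -> legal
B mobility = 10
-- W to move --
(4,1): no bracket -> illegal
(4,5): flips 1 -> legal
(4,6): no bracket -> illegal
(5,0): no bracket -> illegal
(5,1): flips 2 -> legal
(5,6): flips 1 -> legal
(6,0): no bracket -> illegal
(6,3): flips 2 -> legal
(6,4): flips 1 -> legal
(6,6): flips 1 -> legal
(7,0): flips 3 -> legal
(7,1): flips 2 -> legal
(7,2): flips 2 -> legal
(7,3): no bracket -> illegal
W mobility = 9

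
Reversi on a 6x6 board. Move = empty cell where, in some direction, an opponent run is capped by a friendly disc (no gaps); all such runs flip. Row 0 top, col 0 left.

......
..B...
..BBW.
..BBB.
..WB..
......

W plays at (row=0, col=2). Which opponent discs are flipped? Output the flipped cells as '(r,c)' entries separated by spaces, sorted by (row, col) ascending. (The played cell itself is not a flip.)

Dir NW: edge -> no flip
Dir N: edge -> no flip
Dir NE: edge -> no flip
Dir W: first cell '.' (not opp) -> no flip
Dir E: first cell '.' (not opp) -> no flip
Dir SW: first cell '.' (not opp) -> no flip
Dir S: opp run (1,2) (2,2) (3,2) capped by W -> flip
Dir SE: first cell '.' (not opp) -> no flip

Answer: (1,2) (2,2) (3,2)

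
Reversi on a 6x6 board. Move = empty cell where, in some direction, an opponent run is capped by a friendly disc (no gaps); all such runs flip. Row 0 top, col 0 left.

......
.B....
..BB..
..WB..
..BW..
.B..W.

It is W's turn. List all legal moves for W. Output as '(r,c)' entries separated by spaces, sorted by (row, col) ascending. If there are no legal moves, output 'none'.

(0,0): no bracket -> illegal
(0,1): no bracket -> illegal
(0,2): no bracket -> illegal
(1,0): no bracket -> illegal
(1,2): flips 1 -> legal
(1,3): flips 2 -> legal
(1,4): flips 1 -> legal
(2,0): no bracket -> illegal
(2,1): no bracket -> illegal
(2,4): no bracket -> illegal
(3,1): no bracket -> illegal
(3,4): flips 1 -> legal
(4,0): no bracket -> illegal
(4,1): flips 1 -> legal
(4,4): no bracket -> illegal
(5,0): no bracket -> illegal
(5,2): flips 1 -> legal
(5,3): no bracket -> illegal

Answer: (1,2) (1,3) (1,4) (3,4) (4,1) (5,2)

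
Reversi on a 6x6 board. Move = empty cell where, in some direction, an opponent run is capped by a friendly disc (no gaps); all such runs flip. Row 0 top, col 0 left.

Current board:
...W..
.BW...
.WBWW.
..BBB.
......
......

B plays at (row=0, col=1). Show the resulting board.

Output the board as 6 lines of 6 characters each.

Place B at (0,1); scan 8 dirs for brackets.
Dir NW: edge -> no flip
Dir N: edge -> no flip
Dir NE: edge -> no flip
Dir W: first cell '.' (not opp) -> no flip
Dir E: first cell '.' (not opp) -> no flip
Dir SW: first cell '.' (not opp) -> no flip
Dir S: first cell 'B' (not opp) -> no flip
Dir SE: opp run (1,2) (2,3) capped by B -> flip
All flips: (1,2) (2,3)

Answer: .B.W..
.BB...
.WBBW.
..BBB.
......
......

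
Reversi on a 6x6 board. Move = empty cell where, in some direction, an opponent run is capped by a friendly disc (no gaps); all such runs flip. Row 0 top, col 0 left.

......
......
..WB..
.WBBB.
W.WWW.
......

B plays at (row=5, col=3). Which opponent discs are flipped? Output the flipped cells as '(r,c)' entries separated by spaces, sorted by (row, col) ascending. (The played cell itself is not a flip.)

Dir NW: opp run (4,2) (3,1), next='.' -> no flip
Dir N: opp run (4,3) capped by B -> flip
Dir NE: opp run (4,4), next='.' -> no flip
Dir W: first cell '.' (not opp) -> no flip
Dir E: first cell '.' (not opp) -> no flip
Dir SW: edge -> no flip
Dir S: edge -> no flip
Dir SE: edge -> no flip

Answer: (4,3)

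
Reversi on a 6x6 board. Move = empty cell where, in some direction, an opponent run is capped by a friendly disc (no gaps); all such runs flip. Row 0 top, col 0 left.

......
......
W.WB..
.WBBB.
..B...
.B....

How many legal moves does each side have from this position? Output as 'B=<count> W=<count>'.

-- B to move --
(1,0): no bracket -> illegal
(1,1): flips 1 -> legal
(1,2): flips 1 -> legal
(1,3): no bracket -> illegal
(2,1): flips 1 -> legal
(3,0): flips 1 -> legal
(4,0): no bracket -> illegal
(4,1): no bracket -> illegal
B mobility = 4
-- W to move --
(1,2): no bracket -> illegal
(1,3): no bracket -> illegal
(1,4): no bracket -> illegal
(2,1): no bracket -> illegal
(2,4): flips 1 -> legal
(2,5): no bracket -> illegal
(3,5): flips 3 -> legal
(4,0): no bracket -> illegal
(4,1): no bracket -> illegal
(4,3): no bracket -> illegal
(4,4): flips 1 -> legal
(4,5): no bracket -> illegal
(5,0): no bracket -> illegal
(5,2): flips 2 -> legal
(5,3): flips 1 -> legal
W mobility = 5

Answer: B=4 W=5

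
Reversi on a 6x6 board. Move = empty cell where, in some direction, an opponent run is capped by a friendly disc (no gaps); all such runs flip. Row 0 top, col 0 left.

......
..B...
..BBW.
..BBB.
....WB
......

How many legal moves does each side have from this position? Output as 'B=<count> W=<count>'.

-- B to move --
(1,3): no bracket -> illegal
(1,4): flips 1 -> legal
(1,5): flips 1 -> legal
(2,5): flips 1 -> legal
(3,5): no bracket -> illegal
(4,3): flips 1 -> legal
(5,3): no bracket -> illegal
(5,4): flips 1 -> legal
(5,5): flips 1 -> legal
B mobility = 6
-- W to move --
(0,1): no bracket -> illegal
(0,2): no bracket -> illegal
(0,3): no bracket -> illegal
(1,1): flips 2 -> legal
(1,3): no bracket -> illegal
(1,4): no bracket -> illegal
(2,1): flips 2 -> legal
(2,5): no bracket -> illegal
(3,1): no bracket -> illegal
(3,5): no bracket -> illegal
(4,1): no bracket -> illegal
(4,2): flips 1 -> legal
(4,3): no bracket -> illegal
(5,4): no bracket -> illegal
(5,5): no bracket -> illegal
W mobility = 3

Answer: B=6 W=3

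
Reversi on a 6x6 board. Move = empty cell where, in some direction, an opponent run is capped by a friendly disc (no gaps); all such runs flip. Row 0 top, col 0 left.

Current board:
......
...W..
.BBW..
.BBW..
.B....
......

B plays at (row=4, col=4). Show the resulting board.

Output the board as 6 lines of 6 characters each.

Place B at (4,4); scan 8 dirs for brackets.
Dir NW: opp run (3,3) capped by B -> flip
Dir N: first cell '.' (not opp) -> no flip
Dir NE: first cell '.' (not opp) -> no flip
Dir W: first cell '.' (not opp) -> no flip
Dir E: first cell '.' (not opp) -> no flip
Dir SW: first cell '.' (not opp) -> no flip
Dir S: first cell '.' (not opp) -> no flip
Dir SE: first cell '.' (not opp) -> no flip
All flips: (3,3)

Answer: ......
...W..
.BBW..
.BBB..
.B..B.
......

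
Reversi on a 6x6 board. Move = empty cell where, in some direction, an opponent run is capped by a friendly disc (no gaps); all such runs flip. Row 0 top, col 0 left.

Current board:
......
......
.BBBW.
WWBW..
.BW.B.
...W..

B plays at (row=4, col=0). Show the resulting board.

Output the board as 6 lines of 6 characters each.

Place B at (4,0); scan 8 dirs for brackets.
Dir NW: edge -> no flip
Dir N: opp run (3,0), next='.' -> no flip
Dir NE: opp run (3,1) capped by B -> flip
Dir W: edge -> no flip
Dir E: first cell 'B' (not opp) -> no flip
Dir SW: edge -> no flip
Dir S: first cell '.' (not opp) -> no flip
Dir SE: first cell '.' (not opp) -> no flip
All flips: (3,1)

Answer: ......
......
.BBBW.
WBBW..
BBW.B.
...W..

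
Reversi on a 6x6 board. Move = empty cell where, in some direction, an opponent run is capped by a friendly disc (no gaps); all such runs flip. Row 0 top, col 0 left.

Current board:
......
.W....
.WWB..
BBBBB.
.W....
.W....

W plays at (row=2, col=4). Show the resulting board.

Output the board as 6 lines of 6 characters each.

Place W at (2,4); scan 8 dirs for brackets.
Dir NW: first cell '.' (not opp) -> no flip
Dir N: first cell '.' (not opp) -> no flip
Dir NE: first cell '.' (not opp) -> no flip
Dir W: opp run (2,3) capped by W -> flip
Dir E: first cell '.' (not opp) -> no flip
Dir SW: opp run (3,3), next='.' -> no flip
Dir S: opp run (3,4), next='.' -> no flip
Dir SE: first cell '.' (not opp) -> no flip
All flips: (2,3)

Answer: ......
.W....
.WWWW.
BBBBB.
.W....
.W....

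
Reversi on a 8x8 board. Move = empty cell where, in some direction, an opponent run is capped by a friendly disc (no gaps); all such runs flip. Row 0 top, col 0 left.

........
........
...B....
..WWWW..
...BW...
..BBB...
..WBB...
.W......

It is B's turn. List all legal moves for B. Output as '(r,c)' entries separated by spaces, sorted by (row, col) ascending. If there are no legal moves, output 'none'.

(2,1): flips 1 -> legal
(2,2): no bracket -> illegal
(2,4): flips 2 -> legal
(2,5): flips 1 -> legal
(2,6): flips 2 -> legal
(3,1): no bracket -> illegal
(3,6): no bracket -> illegal
(4,1): flips 1 -> legal
(4,2): no bracket -> illegal
(4,5): flips 2 -> legal
(4,6): no bracket -> illegal
(5,1): no bracket -> illegal
(5,5): no bracket -> illegal
(6,0): no bracket -> illegal
(6,1): flips 1 -> legal
(7,0): no bracket -> illegal
(7,2): flips 1 -> legal
(7,3): no bracket -> illegal

Answer: (2,1) (2,4) (2,5) (2,6) (4,1) (4,5) (6,1) (7,2)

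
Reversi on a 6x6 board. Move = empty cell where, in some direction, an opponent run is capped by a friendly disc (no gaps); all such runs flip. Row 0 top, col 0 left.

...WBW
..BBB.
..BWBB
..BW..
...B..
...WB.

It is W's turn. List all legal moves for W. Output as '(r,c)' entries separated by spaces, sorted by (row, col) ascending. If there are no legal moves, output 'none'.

Answer: (0,1) (1,1) (1,5) (2,1) (3,1) (4,1) (5,5)

Derivation:
(0,1): flips 1 -> legal
(0,2): no bracket -> illegal
(1,1): flips 1 -> legal
(1,5): flips 1 -> legal
(2,1): flips 2 -> legal
(3,1): flips 1 -> legal
(3,4): no bracket -> illegal
(3,5): no bracket -> illegal
(4,1): flips 1 -> legal
(4,2): no bracket -> illegal
(4,4): no bracket -> illegal
(4,5): no bracket -> illegal
(5,2): no bracket -> illegal
(5,5): flips 1 -> legal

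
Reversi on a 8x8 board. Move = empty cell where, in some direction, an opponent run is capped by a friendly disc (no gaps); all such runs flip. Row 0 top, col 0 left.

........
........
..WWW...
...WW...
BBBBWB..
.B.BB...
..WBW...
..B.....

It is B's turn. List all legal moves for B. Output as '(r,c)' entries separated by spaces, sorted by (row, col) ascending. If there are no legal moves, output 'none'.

Answer: (1,2) (1,3) (1,4) (1,5) (2,5) (3,5) (5,2) (6,1) (6,5) (7,1) (7,3) (7,4) (7,5)

Derivation:
(1,1): no bracket -> illegal
(1,2): flips 2 -> legal
(1,3): flips 2 -> legal
(1,4): flips 3 -> legal
(1,5): flips 2 -> legal
(2,1): no bracket -> illegal
(2,5): flips 1 -> legal
(3,1): no bracket -> illegal
(3,2): no bracket -> illegal
(3,5): flips 1 -> legal
(5,2): flips 1 -> legal
(5,5): no bracket -> illegal
(6,1): flips 1 -> legal
(6,5): flips 1 -> legal
(7,1): flips 1 -> legal
(7,3): flips 1 -> legal
(7,4): flips 1 -> legal
(7,5): flips 1 -> legal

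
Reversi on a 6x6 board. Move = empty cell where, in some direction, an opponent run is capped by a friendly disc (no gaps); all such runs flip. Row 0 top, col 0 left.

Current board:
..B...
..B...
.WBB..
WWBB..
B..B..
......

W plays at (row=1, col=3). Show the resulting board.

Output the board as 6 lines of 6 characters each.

Place W at (1,3); scan 8 dirs for brackets.
Dir NW: opp run (0,2), next=edge -> no flip
Dir N: first cell '.' (not opp) -> no flip
Dir NE: first cell '.' (not opp) -> no flip
Dir W: opp run (1,2), next='.' -> no flip
Dir E: first cell '.' (not opp) -> no flip
Dir SW: opp run (2,2) capped by W -> flip
Dir S: opp run (2,3) (3,3) (4,3), next='.' -> no flip
Dir SE: first cell '.' (not opp) -> no flip
All flips: (2,2)

Answer: ..B...
..BW..
.WWB..
WWBB..
B..B..
......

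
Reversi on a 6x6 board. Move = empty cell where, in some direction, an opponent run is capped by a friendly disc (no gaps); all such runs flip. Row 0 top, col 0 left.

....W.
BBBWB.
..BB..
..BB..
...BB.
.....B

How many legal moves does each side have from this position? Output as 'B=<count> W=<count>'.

-- B to move --
(0,2): no bracket -> illegal
(0,3): flips 1 -> legal
(0,5): no bracket -> illegal
(1,5): no bracket -> illegal
(2,4): no bracket -> illegal
B mobility = 1
-- W to move --
(0,0): no bracket -> illegal
(0,1): no bracket -> illegal
(0,2): no bracket -> illegal
(0,3): no bracket -> illegal
(0,5): no bracket -> illegal
(1,5): flips 1 -> legal
(2,0): no bracket -> illegal
(2,1): no bracket -> illegal
(2,4): flips 1 -> legal
(2,5): no bracket -> illegal
(3,1): flips 1 -> legal
(3,4): no bracket -> illegal
(3,5): no bracket -> illegal
(4,1): no bracket -> illegal
(4,2): no bracket -> illegal
(4,5): no bracket -> illegal
(5,2): no bracket -> illegal
(5,3): flips 3 -> legal
(5,4): no bracket -> illegal
W mobility = 4

Answer: B=1 W=4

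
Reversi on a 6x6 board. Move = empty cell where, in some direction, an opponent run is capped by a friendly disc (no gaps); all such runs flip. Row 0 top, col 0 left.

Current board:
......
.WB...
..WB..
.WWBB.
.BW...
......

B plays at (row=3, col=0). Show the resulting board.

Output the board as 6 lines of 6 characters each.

Answer: ......
.WB...
..WB..
BBBBB.
.BW...
......

Derivation:
Place B at (3,0); scan 8 dirs for brackets.
Dir NW: edge -> no flip
Dir N: first cell '.' (not opp) -> no flip
Dir NE: first cell '.' (not opp) -> no flip
Dir W: edge -> no flip
Dir E: opp run (3,1) (3,2) capped by B -> flip
Dir SW: edge -> no flip
Dir S: first cell '.' (not opp) -> no flip
Dir SE: first cell 'B' (not opp) -> no flip
All flips: (3,1) (3,2)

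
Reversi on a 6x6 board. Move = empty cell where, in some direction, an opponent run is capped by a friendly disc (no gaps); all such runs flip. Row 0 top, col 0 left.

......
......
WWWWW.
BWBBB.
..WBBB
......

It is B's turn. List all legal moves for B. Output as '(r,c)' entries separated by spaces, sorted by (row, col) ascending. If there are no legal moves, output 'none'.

Answer: (1,0) (1,1) (1,2) (1,3) (1,4) (1,5) (4,1) (5,1) (5,2)

Derivation:
(1,0): flips 2 -> legal
(1,1): flips 1 -> legal
(1,2): flips 3 -> legal
(1,3): flips 1 -> legal
(1,4): flips 2 -> legal
(1,5): flips 1 -> legal
(2,5): no bracket -> illegal
(3,5): no bracket -> illegal
(4,0): no bracket -> illegal
(4,1): flips 1 -> legal
(5,1): flips 1 -> legal
(5,2): flips 1 -> legal
(5,3): no bracket -> illegal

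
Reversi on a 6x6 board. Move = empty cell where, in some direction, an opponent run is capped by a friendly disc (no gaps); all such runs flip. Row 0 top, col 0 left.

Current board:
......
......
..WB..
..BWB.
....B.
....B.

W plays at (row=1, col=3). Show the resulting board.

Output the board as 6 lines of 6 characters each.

Answer: ......
...W..
..WW..
..BWB.
....B.
....B.

Derivation:
Place W at (1,3); scan 8 dirs for brackets.
Dir NW: first cell '.' (not opp) -> no flip
Dir N: first cell '.' (not opp) -> no flip
Dir NE: first cell '.' (not opp) -> no flip
Dir W: first cell '.' (not opp) -> no flip
Dir E: first cell '.' (not opp) -> no flip
Dir SW: first cell 'W' (not opp) -> no flip
Dir S: opp run (2,3) capped by W -> flip
Dir SE: first cell '.' (not opp) -> no flip
All flips: (2,3)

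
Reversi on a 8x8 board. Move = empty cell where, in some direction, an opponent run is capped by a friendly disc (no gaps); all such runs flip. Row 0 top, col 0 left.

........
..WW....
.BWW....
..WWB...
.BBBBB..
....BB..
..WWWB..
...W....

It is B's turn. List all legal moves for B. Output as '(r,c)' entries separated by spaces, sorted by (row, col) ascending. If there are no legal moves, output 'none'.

(0,1): flips 2 -> legal
(0,2): flips 3 -> legal
(0,3): flips 4 -> legal
(0,4): no bracket -> illegal
(1,1): flips 2 -> legal
(1,4): flips 2 -> legal
(2,4): flips 3 -> legal
(3,1): flips 2 -> legal
(5,1): no bracket -> illegal
(5,2): no bracket -> illegal
(5,3): no bracket -> illegal
(6,1): flips 3 -> legal
(7,1): no bracket -> illegal
(7,2): flips 1 -> legal
(7,4): flips 1 -> legal
(7,5): no bracket -> illegal

Answer: (0,1) (0,2) (0,3) (1,1) (1,4) (2,4) (3,1) (6,1) (7,2) (7,4)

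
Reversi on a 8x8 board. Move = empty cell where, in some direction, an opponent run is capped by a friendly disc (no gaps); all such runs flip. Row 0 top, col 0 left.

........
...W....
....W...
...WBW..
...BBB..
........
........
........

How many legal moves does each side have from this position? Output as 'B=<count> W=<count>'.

-- B to move --
(0,2): no bracket -> illegal
(0,3): no bracket -> illegal
(0,4): no bracket -> illegal
(1,2): no bracket -> illegal
(1,4): flips 1 -> legal
(1,5): no bracket -> illegal
(2,2): flips 1 -> legal
(2,3): flips 1 -> legal
(2,5): flips 1 -> legal
(2,6): flips 1 -> legal
(3,2): flips 1 -> legal
(3,6): flips 1 -> legal
(4,2): no bracket -> illegal
(4,6): no bracket -> illegal
B mobility = 7
-- W to move --
(2,3): no bracket -> illegal
(2,5): no bracket -> illegal
(3,2): no bracket -> illegal
(3,6): no bracket -> illegal
(4,2): no bracket -> illegal
(4,6): no bracket -> illegal
(5,2): no bracket -> illegal
(5,3): flips 2 -> legal
(5,4): flips 2 -> legal
(5,5): flips 2 -> legal
(5,6): no bracket -> illegal
W mobility = 3

Answer: B=7 W=3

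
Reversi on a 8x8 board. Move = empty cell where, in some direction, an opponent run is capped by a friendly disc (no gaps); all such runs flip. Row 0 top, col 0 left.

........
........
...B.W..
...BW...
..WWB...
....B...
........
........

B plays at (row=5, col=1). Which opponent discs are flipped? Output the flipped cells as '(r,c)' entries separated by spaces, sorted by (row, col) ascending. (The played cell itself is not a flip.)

Answer: (4,2)

Derivation:
Dir NW: first cell '.' (not opp) -> no flip
Dir N: first cell '.' (not opp) -> no flip
Dir NE: opp run (4,2) capped by B -> flip
Dir W: first cell '.' (not opp) -> no flip
Dir E: first cell '.' (not opp) -> no flip
Dir SW: first cell '.' (not opp) -> no flip
Dir S: first cell '.' (not opp) -> no flip
Dir SE: first cell '.' (not opp) -> no flip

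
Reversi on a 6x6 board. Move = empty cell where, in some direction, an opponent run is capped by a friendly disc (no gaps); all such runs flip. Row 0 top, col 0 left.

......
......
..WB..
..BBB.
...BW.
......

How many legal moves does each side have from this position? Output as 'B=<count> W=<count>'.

-- B to move --
(1,1): flips 1 -> legal
(1,2): flips 1 -> legal
(1,3): no bracket -> illegal
(2,1): flips 1 -> legal
(3,1): no bracket -> illegal
(3,5): no bracket -> illegal
(4,5): flips 1 -> legal
(5,3): no bracket -> illegal
(5,4): flips 1 -> legal
(5,5): flips 1 -> legal
B mobility = 6
-- W to move --
(1,2): no bracket -> illegal
(1,3): no bracket -> illegal
(1,4): no bracket -> illegal
(2,1): no bracket -> illegal
(2,4): flips 2 -> legal
(2,5): no bracket -> illegal
(3,1): no bracket -> illegal
(3,5): no bracket -> illegal
(4,1): no bracket -> illegal
(4,2): flips 2 -> legal
(4,5): no bracket -> illegal
(5,2): no bracket -> illegal
(5,3): no bracket -> illegal
(5,4): no bracket -> illegal
W mobility = 2

Answer: B=6 W=2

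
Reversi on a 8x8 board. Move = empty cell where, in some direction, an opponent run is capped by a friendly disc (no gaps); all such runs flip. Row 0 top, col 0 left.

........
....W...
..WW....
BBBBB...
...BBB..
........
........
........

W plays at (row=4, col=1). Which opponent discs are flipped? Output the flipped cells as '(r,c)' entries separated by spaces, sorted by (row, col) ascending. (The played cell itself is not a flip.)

Dir NW: opp run (3,0), next=edge -> no flip
Dir N: opp run (3,1), next='.' -> no flip
Dir NE: opp run (3,2) capped by W -> flip
Dir W: first cell '.' (not opp) -> no flip
Dir E: first cell '.' (not opp) -> no flip
Dir SW: first cell '.' (not opp) -> no flip
Dir S: first cell '.' (not opp) -> no flip
Dir SE: first cell '.' (not opp) -> no flip

Answer: (3,2)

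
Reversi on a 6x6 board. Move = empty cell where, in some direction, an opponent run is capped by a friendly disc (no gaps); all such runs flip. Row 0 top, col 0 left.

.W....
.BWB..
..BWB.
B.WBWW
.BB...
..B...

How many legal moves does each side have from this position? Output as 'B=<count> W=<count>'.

Answer: B=4 W=8

Derivation:
-- B to move --
(0,0): no bracket -> illegal
(0,2): flips 1 -> legal
(0,3): no bracket -> illegal
(1,0): no bracket -> illegal
(1,4): flips 2 -> legal
(2,1): no bracket -> illegal
(2,5): no bracket -> illegal
(3,1): flips 1 -> legal
(4,3): no bracket -> illegal
(4,4): flips 1 -> legal
(4,5): no bracket -> illegal
B mobility = 4
-- W to move --
(0,0): no bracket -> illegal
(0,2): flips 2 -> legal
(0,3): flips 1 -> legal
(0,4): no bracket -> illegal
(1,0): flips 1 -> legal
(1,4): flips 2 -> legal
(1,5): no bracket -> illegal
(2,0): no bracket -> illegal
(2,1): flips 2 -> legal
(2,5): flips 1 -> legal
(3,1): no bracket -> illegal
(4,0): no bracket -> illegal
(4,3): flips 1 -> legal
(4,4): no bracket -> illegal
(5,0): flips 1 -> legal
(5,1): no bracket -> illegal
(5,3): no bracket -> illegal
W mobility = 8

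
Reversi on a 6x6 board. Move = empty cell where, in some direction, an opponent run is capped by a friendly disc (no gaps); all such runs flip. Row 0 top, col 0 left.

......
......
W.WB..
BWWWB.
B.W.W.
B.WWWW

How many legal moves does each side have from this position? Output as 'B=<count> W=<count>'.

Answer: B=5 W=4

Derivation:
-- B to move --
(1,0): flips 1 -> legal
(1,1): no bracket -> illegal
(1,2): no bracket -> illegal
(1,3): flips 2 -> legal
(2,1): flips 1 -> legal
(2,4): no bracket -> illegal
(3,5): no bracket -> illegal
(4,1): flips 1 -> legal
(4,3): flips 1 -> legal
(4,5): no bracket -> illegal
(5,1): no bracket -> illegal
B mobility = 5
-- W to move --
(1,2): no bracket -> illegal
(1,3): flips 1 -> legal
(1,4): flips 1 -> legal
(2,1): no bracket -> illegal
(2,4): flips 2 -> legal
(2,5): no bracket -> illegal
(3,5): flips 1 -> legal
(4,1): no bracket -> illegal
(4,3): no bracket -> illegal
(4,5): no bracket -> illegal
(5,1): no bracket -> illegal
W mobility = 4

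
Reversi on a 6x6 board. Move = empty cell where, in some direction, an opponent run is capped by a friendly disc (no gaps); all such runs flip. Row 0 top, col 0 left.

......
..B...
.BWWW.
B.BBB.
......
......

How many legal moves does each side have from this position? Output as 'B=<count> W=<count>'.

Answer: B=5 W=8

Derivation:
-- B to move --
(1,1): flips 1 -> legal
(1,3): flips 1 -> legal
(1,4): flips 2 -> legal
(1,5): flips 1 -> legal
(2,5): flips 3 -> legal
(3,1): no bracket -> illegal
(3,5): no bracket -> illegal
B mobility = 5
-- W to move --
(0,1): flips 1 -> legal
(0,2): flips 1 -> legal
(0,3): no bracket -> illegal
(1,0): no bracket -> illegal
(1,1): no bracket -> illegal
(1,3): no bracket -> illegal
(2,0): flips 1 -> legal
(2,5): no bracket -> illegal
(3,1): no bracket -> illegal
(3,5): no bracket -> illegal
(4,0): no bracket -> illegal
(4,1): flips 1 -> legal
(4,2): flips 2 -> legal
(4,3): flips 1 -> legal
(4,4): flips 2 -> legal
(4,5): flips 1 -> legal
W mobility = 8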